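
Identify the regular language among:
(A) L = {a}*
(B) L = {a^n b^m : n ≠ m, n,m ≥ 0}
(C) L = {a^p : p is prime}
(A) {a}*

(A) L = {a}* is regular.

This can be recognized by a finite automaton (DFA/NFA).
Regular expressions like {a}* define regular languages.

The other choices are not regular:
- {a^n b^m : n ≠ m, n,m ≥ 0}: After pumping a's, we can make n = m
- {a^p : p is prime}: After pumping, the length becomes composite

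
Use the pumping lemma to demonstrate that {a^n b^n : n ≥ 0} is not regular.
Assume for contradiction that L is regular, and let p ≥ 1 be the pumping length given by the pumping lemma.
Choose s = a^p b^p. Then s ∈ L and |s| = 2p ≥ p.
By the pumping lemma, s = xyz for some x, y, z with |xy| ≤ p, |y| ≥ 1, and xy^i z ∈ L for every i ≥ 0.
Since |xy| ≤ p and the first p symbols of s are all a's, we must have y = a^k for some k with 1 ≤ k ≤ p.

Take i = 2: xy²z = a^(p + k) b^p.
This string has p + k a's but p b's, and p + k > p because k ≥ 1. So xy²z ∉ L.

This contradicts the pumping lemma, which requires xy^i z ∈ L for all i ≥ 0.
Hence L = {a^n b^n : n ≥ 0} is not regular. ∎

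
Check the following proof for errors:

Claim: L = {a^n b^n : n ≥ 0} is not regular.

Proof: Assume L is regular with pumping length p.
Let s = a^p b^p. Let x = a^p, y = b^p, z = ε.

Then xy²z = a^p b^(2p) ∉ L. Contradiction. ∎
The proof is INCORRECT.

Error: The decomposition violates |xy| ≤ p.
With x = a^p and y = b^p, we have |xy| = 2p > p.
The pumping lemma requires |xy| ≤ p, so y must be within the first p characters.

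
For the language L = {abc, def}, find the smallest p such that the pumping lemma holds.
p = 4

For a finite language L, the pumping lemma holds vacuously if p > max|s| for s ∈ L.

The longest string in L = {abc, def} has length 3.
If p = 4, then no string s ∈ L has |s| ≥ p, so the condition is vacuously true.

The minimum pumping length is p = 4.

Why no smaller p works: for any p ≤ 3, the longest string s ∈ L has |s| = 3 ≥ p, so it would
have to be pumpable; but pumping up (i = 2, 3, ...) produces ever longer strings, which cannot all lie in the
finite language L. So the pumping property fails for every p ≤ 3.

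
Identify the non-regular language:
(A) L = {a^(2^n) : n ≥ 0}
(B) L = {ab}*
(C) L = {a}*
(A) {a^(2^n) : n ≥ 0}

(A) L = {a^(2^n) : n ≥ 0} is NOT regular.

The pumping lemma can be used to prove this:
After pumping, length is no longer a power of 2

The other languages are regular because they can be recognized by finite automata.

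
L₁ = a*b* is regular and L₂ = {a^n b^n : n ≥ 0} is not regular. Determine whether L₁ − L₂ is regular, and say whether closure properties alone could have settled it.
No — L₁ − L₂ is not regular.

a*b* − {a^n b^n} = {a^n b^m : n ≠ m}. If this were regular, then its complement intersected with a*b*, namely {a^n b^n : n ≥ 0}, would be regular too (closure under complement and intersection) — contradiction. So L₁ − L₂ is not regular.

Note that the bare facts "L₁ regular, L₂ non-regular" do not settle the question by themselves: the closure of regular languages under ∪, ∩, complement and difference applies only when BOTH operands are regular. With a non-regular operand the result can come out regular or non-regular depending on the specific languages, so one has to work out L₁ − L₂ for this particular pair, as above.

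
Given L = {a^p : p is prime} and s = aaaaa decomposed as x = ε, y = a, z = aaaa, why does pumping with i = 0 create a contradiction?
xy⁰z = aaaa ∉ L

Pumping with i = 0 replaces y = a by y⁰ = ε:
- Original: s = xyz = aaaaa; aaaaa has length 5, which is prime, so it is in L
- Pumped: xy⁰z = ε · ε · aaaa = aaaa
- aaaa has length 4 = 2 × 2, which is not prime, so it is not in L

The pumping lemma would require xy⁰z ∈ L, so this decomposition yields a contradiction.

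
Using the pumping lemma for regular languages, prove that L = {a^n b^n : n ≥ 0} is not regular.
Assume for contradiction that L is regular, and let p ≥ 1 be the pumping length given by the pumping lemma.
Choose s = a^p b^p. Then s ∈ L and |s| = 2p ≥ p.
By the pumping lemma, s = xyz for some x, y, z with |xy| ≤ p, |y| ≥ 1, and xy^i z ∈ L for every i ≥ 0.
Since |xy| ≤ p and the first p symbols of s are all a's, we must have y = a^k for some k with 1 ≤ k ≤ p.

Take i = 2: xy²z = a^(p + k) b^p.
This string has p + k a's but p b's, and p + k > p because k ≥ 1. So xy²z ∉ L.

This contradicts the pumping lemma, which requires xy^i z ∈ L for all i ≥ 0.
Hence L = {a^n b^n : n ≥ 0} is not regular. ∎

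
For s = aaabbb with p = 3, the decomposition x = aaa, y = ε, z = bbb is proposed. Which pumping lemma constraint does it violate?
Violated: |y| > 0

The decomposition x = aaa, y = ε, z = bbb for s = aaabbb with p = 3
violates the constraint: |y| > 0

|y| = 0, but the pumping lemma requires |y| > 0 (y must be non-empty).

Pumping lemma constraints:
1. xyz = s (decomposition is valid)
2. |xy| ≤ p
3. |y| > 0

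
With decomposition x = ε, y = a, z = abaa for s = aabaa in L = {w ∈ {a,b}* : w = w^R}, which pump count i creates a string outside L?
i = 2

xy²z = ε · aa · abaa = aaabaa; aaabaa reversed is aabaaa ≠ aaabaa, so it is not a palindrome and is not in L.
(Other choices also work, e.g. i = 0, 3; only i = 1 is guaranteed to stay in L since xy¹z = s.)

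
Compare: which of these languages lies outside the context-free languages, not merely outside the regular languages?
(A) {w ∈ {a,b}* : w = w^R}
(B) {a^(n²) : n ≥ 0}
(B) {a^(n²) : n ≥ 0}

(B) {a^(n²) : n ≥ 0} requires the CFL pumping lemma.

- {w ∈ {a,b}* : w = w^R} is context-free (but not regular)
  • Can be shown non-regular with the regular pumping lemma
  • After pumping, the string is no longer symmetric

- {a^(n²) : n ≥ 0} is NOT context-free
  • Requires the CFL pumping lemma to prove
  • Gaps between squares grow unboundedly

The CFL pumping lemma is "stronger" in that it can prove non-membership
in the larger class of context-free languages.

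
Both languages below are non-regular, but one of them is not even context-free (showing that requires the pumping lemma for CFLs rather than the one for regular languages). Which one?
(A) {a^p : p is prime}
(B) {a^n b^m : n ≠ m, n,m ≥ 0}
(A) {a^p : p is prime}

(A) {a^p : p is prime} requires the CFL pumping lemma.

- {a^n b^m : n ≠ m, n,m ≥ 0} is context-free (but not regular)
  • Can be shown non-regular with the regular pumping lemma
  • After pumping a's, we can make n = m

- {a^p : p is prime} is NOT context-free
  • Requires the CFL pumping lemma to prove
  • The CFL pumping lemma also fails because prime gaps are unbounded

The CFL pumping lemma is "stronger" in that it can prove non-membership
in the larger class of context-free languages.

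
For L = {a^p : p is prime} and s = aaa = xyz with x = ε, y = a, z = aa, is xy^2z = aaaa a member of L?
No

xy²z = ε · aa · aa = aaaa.
aaaa has length 4 = 2 × 2, which is not prime, so it is not in L.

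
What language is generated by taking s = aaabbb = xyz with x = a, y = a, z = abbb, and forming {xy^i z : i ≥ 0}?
{xy^i z : i ≥ 0} = {a^(2+i) b^3 : i ≥ 0} = {aabbb, aaabbb, aaaabbb, ...}

With x = a, y = a, z = abbb: Starting with aaabbb and pumping the second 'a', we get strings with 2+i a's followed by 3 b's for i = 0, 1, 2, ...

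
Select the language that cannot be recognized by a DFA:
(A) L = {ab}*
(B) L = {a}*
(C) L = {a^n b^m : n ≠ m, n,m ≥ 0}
(C) {a^n b^m : n ≠ m, n,m ≥ 0}

(C) L = {a^n b^m : n ≠ m, n,m ≥ 0} is NOT regular.

The pumping lemma can be used to prove this:
After pumping a's, we can make n = m

The other languages are regular because they can be recognized by finite automata.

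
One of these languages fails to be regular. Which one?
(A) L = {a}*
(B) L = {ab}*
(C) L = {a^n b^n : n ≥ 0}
(C) {a^n b^n : n ≥ 0}

(C) L = {a^n b^n : n ≥ 0} is NOT regular.

The pumping lemma can be used to prove this:
After pumping, the number of a's and b's become unequal

The other languages are regular because they can be recognized by finite automata.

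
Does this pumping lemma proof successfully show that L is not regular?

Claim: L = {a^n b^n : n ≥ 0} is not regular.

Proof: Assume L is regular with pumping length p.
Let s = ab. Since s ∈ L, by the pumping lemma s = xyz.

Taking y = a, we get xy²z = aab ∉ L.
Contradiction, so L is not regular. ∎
The proof is INCORRECT.

Error: The string s = ab may be shorter than p.
The pumping lemma only applies to strings with |s| ≥ p, and p is not under our control.
We must choose s in terms of p, e.g. s = a^p b^p, to ensure |s| ≥ p.
(The proof also fixes one particular y; a valid argument must handle every decomposition with |xy| ≤ p and |y| ≥ 1 — for s = a^p b^p this forces y = a^k, and then xy²z = a^(p+k) b^p ∉ L.)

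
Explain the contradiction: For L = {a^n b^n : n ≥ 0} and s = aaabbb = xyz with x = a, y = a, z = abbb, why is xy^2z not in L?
xy²z = aaaabbb ∉ L

Pumping with i = 2 replaces y = a by y² = aa:
- Original: s = xyz = aaabbb; aaabbb = a^3 b^3 has equal counts (3 = 3), so it is in L
- Pumped: xy²z = a · aa · abbb = aaaabbb
- aaaabbb has 4 a's and 3 b's; 4 ≠ 3, so it is not in L

The pumping lemma would require xy²z ∈ L, so this decomposition yields a contradiction.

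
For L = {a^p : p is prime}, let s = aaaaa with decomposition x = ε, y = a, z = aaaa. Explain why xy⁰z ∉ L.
xy⁰z = aaaa ∉ L

Pumping with i = 0 replaces y = a by y⁰ = ε:
- Original: s = xyz = aaaaa; aaaaa has length 5, which is prime, so it is in L
- Pumped: xy⁰z = ε · ε · aaaa = aaaa
- aaaa has length 4 = 2 × 2, which is not prime, so it is not in L

The pumping lemma would require xy⁰z ∈ L, so this decomposition yields a contradiction.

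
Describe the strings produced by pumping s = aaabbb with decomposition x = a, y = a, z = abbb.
{xy^i z : i ≥ 0} = {a^(2+i) b^3 : i ≥ 0} = {aabbb, aaabbb, aaaabbb, ...}

With x = a, y = a, z = abbb: Starting with aaabbb and pumping the second 'a', we get strings with 2+i a's followed by 3 b's for i = 0, 1, 2, ...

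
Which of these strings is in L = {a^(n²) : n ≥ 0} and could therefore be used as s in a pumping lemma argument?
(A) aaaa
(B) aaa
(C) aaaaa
(A) aaaa

The pumping lemma is applied to a string s that lies in L, so first check membership of each option:
- (A) aaaa has length 4 = 2², a perfect square, so it is in L ✓
- (B) aaa has length 3, strictly between 1² = 1 and 2² = 4, so it is not in L ✗
- (C) aaaaa has length 5, strictly between 2² = 4 and 3² = 9, so it is not in L ✗

Only (A) aaaa is in L, so it is the only candidate that could play the role of s.
(In a complete proof one picks s in terms of the pumping length p so that |s| ≥ p is guaranteed; a fixed string like aaaa illustrates the shape of such an s.)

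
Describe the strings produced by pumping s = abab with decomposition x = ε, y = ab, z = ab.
{xy^i z : i ≥ 0} = {(ab)^(i+1) : i ≥ 0} = {ab, abab, ababab, ...}

With x = ε, y = ab, z = ab: Pumping 'ab' gives strings of alternating a's and b's.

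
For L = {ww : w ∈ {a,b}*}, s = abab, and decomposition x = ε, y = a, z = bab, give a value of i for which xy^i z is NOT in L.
i = 0

xy⁰z = ε · ε · bab = bab; bab has odd length 3, so it cannot be written as ww and is not in L.
(Other choices also work, e.g. i = 2, 3; only i = 1 is guaranteed to stay in L since xy¹z = s.)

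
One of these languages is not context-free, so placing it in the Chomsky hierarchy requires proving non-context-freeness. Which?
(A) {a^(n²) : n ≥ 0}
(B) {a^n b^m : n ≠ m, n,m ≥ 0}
(A) {a^(n²) : n ≥ 0}

(A) {a^(n²) : n ≥ 0} requires the CFL pumping lemma.

- {a^n b^m : n ≠ m, n,m ≥ 0} is context-free (but not regular)
  • Can be shown non-regular with the regular pumping lemma
  • After pumping a's, we can make n = m

- {a^(n²) : n ≥ 0} is NOT context-free
  • Requires the CFL pumping lemma to prove
  • Gaps between squares grow unboundedly

The CFL pumping lemma is "stronger" in that it can prove non-membership
in the larger class of context-free languages.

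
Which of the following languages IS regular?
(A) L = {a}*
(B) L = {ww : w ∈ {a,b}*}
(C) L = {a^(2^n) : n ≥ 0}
(A) {a}*

(A) L = {a}* is regular.

This can be recognized by a finite automaton (DFA/NFA).
Regular expressions like {a}* define regular languages.

The other choices are not regular:
- {ww : w ∈ {a,b}*}: After pumping, the two halves no longer match
- {a^(2^n) : n ≥ 0}: After pumping, length is no longer a power of 2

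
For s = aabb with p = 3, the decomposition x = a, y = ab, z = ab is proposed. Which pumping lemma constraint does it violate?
Violated: xyz = s

The decomposition x = a, y = ab, z = ab for s = aabb with p = 3
violates the constraint: xyz = s

xyz = 'a' + 'ab' + 'ab' = 'aabab' ≠ 'aabb' = s. The decomposition doesn't reconstruct s.

Pumping lemma constraints:
1. xyz = s (decomposition is valid)
2. |xy| ≤ p
3. |y| > 0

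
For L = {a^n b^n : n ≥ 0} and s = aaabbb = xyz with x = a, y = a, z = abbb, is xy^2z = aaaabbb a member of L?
No

xy²z = a · aa · abbb = aaaabbb.
aaaabbb has 4 a's and 3 b's; 4 ≠ 3, so it is not in L.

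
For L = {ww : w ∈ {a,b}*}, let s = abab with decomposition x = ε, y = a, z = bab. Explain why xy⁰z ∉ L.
xy⁰z = bab ∉ L

Pumping with i = 0 replaces y = a by y⁰ = ε:
- Original: s = xyz = abab; abab splits into halves ab · ab, which are equal, so it is in L (w = ab)
- Pumped: xy⁰z = ε · ε · bab = bab
- bab has odd length 3, so it cannot be written as ww and is not in L

The pumping lemma would require xy⁰z ∈ L, so this decomposition yields a contradiction.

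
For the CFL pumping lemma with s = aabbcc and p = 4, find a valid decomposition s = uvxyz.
u='a', v='a', x='bb', y='c', z='c'

For s = aabbcc with pumping length p = 4:

One valid decomposition:
- u = 'a'
- v = 'a'
- x = 'bb'
- y = 'c'
- z = 'c'

Verification:
- uvxyz = 'a' + 'a' + 'bb' + 'c' + 'c' = aabbcc ✓
- |vxy| = |'abbc'| = 4 ≤ 4 ✓
- |vy| = |'ac'| = 2 > 0 ✓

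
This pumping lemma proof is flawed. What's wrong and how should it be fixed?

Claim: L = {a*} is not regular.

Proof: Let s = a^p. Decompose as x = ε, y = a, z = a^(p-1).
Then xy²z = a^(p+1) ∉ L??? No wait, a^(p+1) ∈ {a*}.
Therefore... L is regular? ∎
Error: The proof attempts to show a*  is not regular, but a* IS regular!

Correction: a* is a regular language (recognized by a simple DFA with one accepting state and self-loop on 'a'). The pumping lemma can only prove non-regularity, not regularity. For regular languages, pumping always works.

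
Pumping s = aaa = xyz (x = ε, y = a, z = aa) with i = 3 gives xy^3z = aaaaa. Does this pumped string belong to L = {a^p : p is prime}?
Yes

xy³z = ε · aaa · aa = aaaaa.
aaaaa has length 5, which is prime, so it is in L.
(A single pumped string landing in L is not a contradiction by itself; a non-regularity proof needs some i for which xy^i z ∉ L, for every admissible decomposition.)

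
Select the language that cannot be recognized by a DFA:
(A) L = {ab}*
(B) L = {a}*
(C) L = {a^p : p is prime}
(C) {a^p : p is prime}

(C) L = {a^p : p is prime} is NOT regular.

The pumping lemma can be used to prove this:
After pumping, the length becomes composite

The other languages are regular because they can be recognized by finite automata.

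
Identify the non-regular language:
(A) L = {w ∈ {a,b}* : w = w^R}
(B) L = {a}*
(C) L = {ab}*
(A) {w ∈ {a,b}* : w = w^R}

(A) L = {w ∈ {a,b}* : w = w^R} is NOT regular.

The pumping lemma can be used to prove this:
After pumping, the string is no longer symmetric

The other languages are regular because they can be recognized by finite automata.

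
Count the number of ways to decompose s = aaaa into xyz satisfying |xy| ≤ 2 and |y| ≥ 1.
3

For s = 'aaaa' with pumping length p = 2:

Constraints: |xy| ≤ 2, |y| > 0

Valid decompositions (|xy| ≤ p, |y| ≥ 1):
  • x='', y='a', z='aaa'
  • x='a', y='a', z='aa'
  • x='', y='aa', z='aa'

Total count: 3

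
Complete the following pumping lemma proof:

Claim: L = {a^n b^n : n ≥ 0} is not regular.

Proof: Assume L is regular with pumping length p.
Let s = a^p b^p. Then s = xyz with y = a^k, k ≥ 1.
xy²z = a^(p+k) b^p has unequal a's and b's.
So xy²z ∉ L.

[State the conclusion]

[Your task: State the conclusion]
This contradicts the pumping lemma for regular languages,
which guarantees xy^i z ∈ L for all i ≥ 0.

Since our assumption that L is regular leads to a contradiction,
we conclude that L = {a^n b^n : n ≥ 0} is NOT regular. ∎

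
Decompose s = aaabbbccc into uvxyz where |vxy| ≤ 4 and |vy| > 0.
u='aa', v='a', x='bb', y='b', z='ccc'

For s = aaabbbccc with pumping length p = 4:

One valid decomposition:
- u = 'aa'
- v = 'a'
- x = 'bb'
- y = 'b'
- z = 'ccc'

Verification:
- uvxyz = 'aa' + 'a' + 'bb' + 'b' + 'ccc' = aaabbbccc ✓
- |vxy| = |'abbb'| = 4 ≤ 4 ✓
- |vy| = |'ab'| = 2 > 0 ✓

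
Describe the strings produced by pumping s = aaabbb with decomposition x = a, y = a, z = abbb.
{xy^i z : i ≥ 0} = {a^(2+i) b^3 : i ≥ 0} = {aabbb, aaabbb, aaaabbb, ...}

With x = a, y = a, z = abbb: Starting with aaabbb and pumping the second 'a', we get strings with 2+i a's followed by 3 b's for i = 0, 1, 2, ...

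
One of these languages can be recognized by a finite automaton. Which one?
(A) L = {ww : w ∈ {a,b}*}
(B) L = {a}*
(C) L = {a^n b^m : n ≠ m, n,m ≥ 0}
(B) {a}*

(B) L = {a}* is regular.

This can be recognized by a finite automaton (DFA/NFA).
Regular expressions like {a}* define regular languages.

The other choices are not regular:
- {ww : w ∈ {a,b}*}: After pumping, the two halves no longer match
- {a^n b^m : n ≠ m, n,m ≥ 0}: After pumping a's, we can make n = m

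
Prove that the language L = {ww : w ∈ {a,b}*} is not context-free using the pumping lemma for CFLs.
Assume for contradiction that L is context-free, and let p ≥ 1 be the pumping length given by the pumping lemma for CFLs.
Choose s = a^p b^p a^p b^p. Then s ∈ L (take w = a^p b^p) and |s| = 4p ≥ p.
By the CFL pumping lemma, s = uvxyz for some u, v, x, y, z with |vxy| ≤ p, |vy| ≥ 1, and uv^i xy^i z ∈ L for every i ≥ 0.

Write s as four blocks A₁ B₁ A₂ B₂ with A₁ = A₂ = a^p and B₁ = B₂ = b^p. Since |vxy| ≤ p, the window vxy lies inside at most two adjacent blocks. Take i = 0 and let t = uxz, so |t| = 4p − |vy| with 1 ≤ |vy| ≤ p. If |t| is odd, t ∉ L immediately, so assume |vy| is even (hence |vy| ≥ 2) and |t|/2 = 2p − |vy|/2, which satisfies p ≤ |t|/2 ≤ 2p − 1.

Case 1 (vxy inside A₁B₁): t = a^(p−j) b^(p−l) a^p b^p with j + l = |vy|. The second half of t has length < 2p, so it is a suffix of the trailing a^p b^p and ends in b; the first half is a^(p−j) b^(p−l) a^((j+l)/2), which ends in a because (j+l)/2 ≥ 1. The halves differ, so t ∉ L.

Case 2 (vxy inside B₁A₂, straddling the middle): t = a^p b^(p−j) a^(p−l) b^p with j + l = |vy|. If t = ww, then w is a prefix of t of length ≥ p, so w begins with a^p; and w is a suffix of t of length ≥ p, so w ends with b^p. That forces |w| ≥ 2p, contradicting |w| = |t|/2 ≤ 2p − 1. So t ∉ L.

Case 3 (vxy inside A₂B₂): t = a^p b^p a^(p−j) b^(p−l) with j + l = |vy|. The first half of t is a prefix of a^p b^p, so it begins with a; the second half is b^((j+l)/2) a^(p−j) b^(p−l), which begins with b. The halves differ, so t ∉ L.

In every case uv⁰xy⁰z = uxz ∉ L.

This contradicts the CFL pumping lemma, which requires uv^i xy^i z ∈ L for all i ≥ 0.
Hence L = {ww : w ∈ {a,b}*} is not context-free. ∎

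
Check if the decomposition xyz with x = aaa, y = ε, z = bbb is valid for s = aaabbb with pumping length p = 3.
Violated: |y| > 0

The decomposition x = aaa, y = ε, z = bbb for s = aaabbb with p = 3
violates the constraint: |y| > 0

|y| = 0, but the pumping lemma requires |y| > 0 (y must be non-empty).

Pumping lemma constraints:
1. xyz = s (decomposition is valid)
2. |xy| ≤ p
3. |y| > 0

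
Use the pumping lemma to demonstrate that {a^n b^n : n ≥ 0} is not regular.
Assume for contradiction that L is regular, and let p ≥ 1 be the pumping length given by the pumping lemma.
Choose s = a^p b^p. Then s ∈ L and |s| = 2p ≥ p.
By the pumping lemma, s = xyz for some x, y, z with |xy| ≤ p, |y| ≥ 1, and xy^i z ∈ L for every i ≥ 0.
Since |xy| ≤ p and the first p symbols of s are all a's, we must have y = a^k for some k with 1 ≤ k ≤ p.

Take i = 0: xy⁰z = a^(p − k) b^p.
This string has p − k a's but p b's, and p − k < p because k ≥ 1. So xy⁰z ∉ L.

This contradicts the pumping lemma, which requires xy^i z ∈ L for all i ≥ 0.
Hence L = {a^n b^n : n ≥ 0} is not regular. ∎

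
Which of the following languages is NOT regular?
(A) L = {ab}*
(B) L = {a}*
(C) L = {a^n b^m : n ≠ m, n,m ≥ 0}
(C) {a^n b^m : n ≠ m, n,m ≥ 0}

(C) L = {a^n b^m : n ≠ m, n,m ≥ 0} is NOT regular.

The pumping lemma can be used to prove this:
After pumping a's, we can make n = m

The other languages are regular because they can be recognized by finite automata.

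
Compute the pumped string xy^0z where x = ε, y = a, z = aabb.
aabb

Given x = '', y = 'a', z = 'aabb' and i = 0:

xy^0z = x + y·y·...·y (0 times) + z
       = '' + 'a'^0 + 'aabb'
       = '' + '' + 'aabb'
       = 'aabb'

The pumped string is 'aabb' with length 4.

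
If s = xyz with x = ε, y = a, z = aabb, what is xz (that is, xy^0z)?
aabb

Given x = '', y = 'a', z = 'aabb' and i = 0:

xy^0z = x + y·y·...·y (0 times) + z
       = '' + 'a'^0 + 'aabb'
       = '' + '' + 'aabb'
       = 'aabb'

The pumped string is 'aabb' with length 4.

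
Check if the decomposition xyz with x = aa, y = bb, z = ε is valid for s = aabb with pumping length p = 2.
Violated: |xy| ≤ p

The decomposition x = aa, y = bb, z = ε for s = aabb with p = 2
violates the constraint: |xy| ≤ p

|xy| = |aabb| = 4 > 2 = p. The decomposition puts too many characters in xy.

Pumping lemma constraints:
1. xyz = s (decomposition is valid)
2. |xy| ≤ p
3. |y| > 0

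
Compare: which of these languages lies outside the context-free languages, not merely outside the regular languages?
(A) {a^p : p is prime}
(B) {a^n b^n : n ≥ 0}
(A) {a^p : p is prime}

(A) {a^p : p is prime} requires the CFL pumping lemma.

- {a^n b^n : n ≥ 0} is context-free (but not regular)
  • Can be shown non-regular with the regular pumping lemma
  • After pumping, the number of a's and b's become unequal

- {a^p : p is prime} is NOT context-free
  • Requires the CFL pumping lemma to prove
  • The CFL pumping lemma also fails because prime gaps are unbounded

The CFL pumping lemma is "stronger" in that it can prove non-membership
in the larger class of context-free languages.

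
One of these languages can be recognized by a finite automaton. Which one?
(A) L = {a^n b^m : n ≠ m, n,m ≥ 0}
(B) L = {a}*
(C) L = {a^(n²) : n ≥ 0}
(B) {a}*

(B) L = {a}* is regular.

This can be recognized by a finite automaton (DFA/NFA).
Regular expressions like {a}* define regular languages.

The other choices are not regular:
- {a^(n²) : n ≥ 0}: After pumping, length is no longer a perfect square
- {a^n b^m : n ≠ m, n,m ≥ 0}: After pumping a's, we can make n = m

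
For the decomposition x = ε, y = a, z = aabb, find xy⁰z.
aabb

Given x = '', y = 'a', z = 'aabb' and i = 0:

xy^0z = x + y·y·...·y (0 times) + z
       = '' + 'a'^0 + 'aabb'
       = '' + '' + 'aabb'
       = 'aabb'

The pumped string is 'aabb' with length 4.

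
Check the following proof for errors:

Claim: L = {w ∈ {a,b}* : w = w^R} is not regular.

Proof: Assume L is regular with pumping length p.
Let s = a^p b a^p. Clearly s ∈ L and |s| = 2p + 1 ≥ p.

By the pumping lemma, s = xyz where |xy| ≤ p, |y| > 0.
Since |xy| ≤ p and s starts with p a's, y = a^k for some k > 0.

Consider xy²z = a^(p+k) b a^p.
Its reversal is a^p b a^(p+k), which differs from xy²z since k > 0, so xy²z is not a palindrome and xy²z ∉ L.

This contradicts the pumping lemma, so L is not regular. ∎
The proof is correct.

This proof is valid because:
1. s = a^p b a^p is in L and is chosen in terms of p, so |s| ≥ p holds for every p
2. The decomposition analysis is correct: |xy| ≤ p forces y to lie inside the leading a's
3. The contradiction is valid: a^(p+k) b a^p has more a's before the b than after it, so it is not a palindrome
4. The conclusion follows logically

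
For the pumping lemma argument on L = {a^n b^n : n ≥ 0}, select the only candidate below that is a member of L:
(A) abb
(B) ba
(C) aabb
(C) aabb

The pumping lemma is applied to a string s that lies in L, so first check membership of each option:
- (A) abb has 1 a's and 2 b's; 1 ≠ 2, so it is not in L ✗
- (B) ba has an a after a b, so it is not of the form a^n b^n and is not in L ✗
- (C) aabb = a^2 b^2 has equal counts (2 = 2), so it is in L ✓

Only (C) aabb is in L, so it is the only candidate that could play the role of s.
(In a complete proof one picks s in terms of the pumping length p so that |s| ≥ p is guaranteed; a fixed string like aabb illustrates the shape of such an s.)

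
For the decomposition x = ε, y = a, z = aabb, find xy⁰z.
aabb

Given x = '', y = 'a', z = 'aabb' and i = 0:

xy^0z = x + y·y·...·y (0 times) + z
       = '' + 'a'^0 + 'aabb'
       = '' + '' + 'aabb'
       = 'aabb'

The pumped string is 'aabb' with length 4.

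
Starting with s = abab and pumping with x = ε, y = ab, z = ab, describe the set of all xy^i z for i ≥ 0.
{xy^i z : i ≥ 0} = {(ab)^(i+1) : i ≥ 0} = {ab, abab, ababab, ...}

With x = ε, y = ab, z = ab: Pumping 'ab' gives strings of alternating a's and b's.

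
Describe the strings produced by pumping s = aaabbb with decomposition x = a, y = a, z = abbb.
{xy^i z : i ≥ 0} = {a^(2+i) b^3 : i ≥ 0} = {aabbb, aaabbb, aaaabbb, ...}

With x = a, y = a, z = abbb: Starting with aaabbb and pumping the second 'a', we get strings with 2+i a's followed by 3 b's for i = 0, 1, 2, ...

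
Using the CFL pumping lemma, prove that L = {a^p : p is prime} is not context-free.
Assume for contradiction that L is context-free, and let p ≥ 1 be the pumping length given by the pumping lemma for CFLs.
Choose a prime q with q ≥ p and let s = a^q. Then s ∈ L and |s| = q ≥ p.
By the CFL pumping lemma, s = uvxyz for some u, v, x, y, z with |vxy| ≤ p, |vy| ≥ 1, and uv^i xy^i z ∈ L for every i ≥ 0.
All symbols are a's, so only lengths matter: let k = |vy|, with 1 ≤ k ≤ p. Then |uv^i xy^i z| = q + (i − 1)k.

Take i = q + 1: the length is q + qk = q(k + 1).
Both factors satisfy q ≥ 2 and k + 1 ≥ 2, so q(k + 1) is composite and uv^(q+1) xy^(q+1) z ∉ L.

This contradicts the CFL pumping lemma, which requires uv^i xy^i z ∈ L for all i ≥ 0.
Hence L = {a^p : p is prime} is not context-free. ∎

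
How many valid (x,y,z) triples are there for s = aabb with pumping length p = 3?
6

For s = 'aabb' with pumping length p = 3:

Constraints: |xy| ≤ 3, |y| > 0

Valid decompositions (|xy| ≤ p, |y| ≥ 1):
  • x='', y='a', z='abb'
  • x='a', y='a', z='bb'
  • x='', y='aa', z='bb'
  • x='aa', y='b', z='b'
  • x='a', y='ab', z='b'
  • x='', y='aab', z='b'

Total count: 6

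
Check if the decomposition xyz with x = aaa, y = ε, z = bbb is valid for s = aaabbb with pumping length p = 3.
Violated: |y| > 0

The decomposition x = aaa, y = ε, z = bbb for s = aaabbb with p = 3
violates the constraint: |y| > 0

|y| = 0, but the pumping lemma requires |y| > 0 (y must be non-empty).

Pumping lemma constraints:
1. xyz = s (decomposition is valid)
2. |xy| ≤ p
3. |y| > 0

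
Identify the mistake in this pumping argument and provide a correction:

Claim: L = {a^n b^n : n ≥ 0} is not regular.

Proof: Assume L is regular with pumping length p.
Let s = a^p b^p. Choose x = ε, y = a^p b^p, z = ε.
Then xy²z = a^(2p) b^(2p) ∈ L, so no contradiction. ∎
Error: The decomposition violates |xy| ≤ p. With y = a^p b^p, |xy| = |y| = 2p > p. (The proof also miscomputes xy²z, which would be a^p b^p a^p b^p rather than a^(2p) b^(2p), and it wrongly treats one harmless decomposition as settling the matter — the prover does not get to choose the decomposition.)

Correction: The pumping lemma requires |xy| ≤ p, and the argument must handle every decomposition satisfying |xy| ≤ p, |y| ≥ 1. Since s starts with p a's, any such y consists only of a's, say y = a^k with k ≥ 1. Then xy²z = a^(p+k) b^p has unequal numbers of a's and b's, so xy²z ∉ L — the required contradiction.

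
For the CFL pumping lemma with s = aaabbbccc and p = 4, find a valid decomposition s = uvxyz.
u='aa', v='a', x='bb', y='b', z='ccc'

For s = aaabbbccc with pumping length p = 4:

One valid decomposition:
- u = 'aa'
- v = 'a'
- x = 'bb'
- y = 'b'
- z = 'ccc'

Verification:
- uvxyz = 'aa' + 'a' + 'bb' + 'b' + 'ccc' = aaabbbccc ✓
- |vxy| = |'abbb'| = 4 ≤ 4 ✓
- |vy| = |'ab'| = 2 > 0 ✓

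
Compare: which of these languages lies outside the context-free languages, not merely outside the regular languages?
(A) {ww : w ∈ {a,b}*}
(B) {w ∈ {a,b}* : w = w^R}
(A) {ww : w ∈ {a,b}*}

(A) {ww : w ∈ {a,b}*} requires the CFL pumping lemma.

- {w ∈ {a,b}* : w = w^R} is context-free (but not regular)
  • Can be shown non-regular with the regular pumping lemma
  • After pumping, the string is no longer symmetric

- {ww : w ∈ {a,b}*} is NOT context-free
  • Requires the CFL pumping lemma to prove
  • Cannot verify equality of two arbitrary substrings

The CFL pumping lemma is "stronger" in that it can prove non-membership
in the larger class of context-free languages.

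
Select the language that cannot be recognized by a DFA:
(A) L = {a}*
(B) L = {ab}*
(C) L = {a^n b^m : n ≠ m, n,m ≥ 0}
(C) {a^n b^m : n ≠ m, n,m ≥ 0}

(C) L = {a^n b^m : n ≠ m, n,m ≥ 0} is NOT regular.

The pumping lemma can be used to prove this:
After pumping a's, we can make n = m

The other languages are regular because they can be recognized by finite automata.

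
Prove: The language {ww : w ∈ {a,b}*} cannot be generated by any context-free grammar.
Assume for contradiction that L is context-free, and let p ≥ 1 be the pumping length given by the pumping lemma for CFLs.
Choose s = a^p b^p a^p b^p. Then s ∈ L (take w = a^p b^p) and |s| = 4p ≥ p.
By the CFL pumping lemma, s = uvxyz for some u, v, x, y, z with |vxy| ≤ p, |vy| ≥ 1, and uv^i xy^i z ∈ L for every i ≥ 0.

Write s as four blocks A₁ B₁ A₂ B₂ with A₁ = A₂ = a^p and B₁ = B₂ = b^p. Since |vxy| ≤ p, the window vxy lies inside at most two adjacent blocks. Take i = 0 and let t = uxz, so |t| = 4p − |vy| with 1 ≤ |vy| ≤ p. If |t| is odd, t ∉ L immediately, so assume |vy| is even (hence |vy| ≥ 2) and |t|/2 = 2p − |vy|/2, which satisfies p ≤ |t|/2 ≤ 2p − 1.

Case 1 (vxy inside A₁B₁): t = a^(p−j) b^(p−l) a^p b^p with j + l = |vy|. The second half of t has length < 2p, so it is a suffix of the trailing a^p b^p and ends in b; the first half is a^(p−j) b^(p−l) a^((j+l)/2), which ends in a because (j+l)/2 ≥ 1. The halves differ, so t ∉ L.

Case 2 (vxy inside B₁A₂, straddling the middle): t = a^p b^(p−j) a^(p−l) b^p with j + l = |vy|. If t = ww, then w is a prefix of t of length ≥ p, so w begins with a^p; and w is a suffix of t of length ≥ p, so w ends with b^p. That forces |w| ≥ 2p, contradicting |w| = |t|/2 ≤ 2p − 1. So t ∉ L.

Case 3 (vxy inside A₂B₂): t = a^p b^p a^(p−j) b^(p−l) with j + l = |vy|. The first half of t is a prefix of a^p b^p, so it begins with a; the second half is b^((j+l)/2) a^(p−j) b^(p−l), which begins with b. The halves differ, so t ∉ L.

In every case uv⁰xy⁰z = uxz ∉ L.

This contradicts the CFL pumping lemma, which requires uv^i xy^i z ∈ L for all i ≥ 0.
Hence L = {ww : w ∈ {a,b}*} is not context-free. ∎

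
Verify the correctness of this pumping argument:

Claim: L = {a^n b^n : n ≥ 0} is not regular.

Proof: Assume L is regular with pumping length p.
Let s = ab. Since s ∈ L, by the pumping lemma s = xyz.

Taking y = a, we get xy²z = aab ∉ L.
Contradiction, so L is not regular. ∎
The proof is INCORRECT.

Error: The string s = ab may be shorter than p.
The pumping lemma only applies to strings with |s| ≥ p, and p is not under our control.
We must choose s in terms of p, e.g. s = a^p b^p, to ensure |s| ≥ p.
(The proof also fixes one particular y; a valid argument must handle every decomposition with |xy| ≤ p and |y| ≥ 1 — for s = a^p b^p this forces y = a^k, and then xy²z = a^(p+k) b^p ∉ L.)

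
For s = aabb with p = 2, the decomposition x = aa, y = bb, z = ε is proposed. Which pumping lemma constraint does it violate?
Violated: |xy| ≤ p

The decomposition x = aa, y = bb, z = ε for s = aabb with p = 2
violates the constraint: |xy| ≤ p

|xy| = |aabb| = 4 > 2 = p. The decomposition puts too many characters in xy.

Pumping lemma constraints:
1. xyz = s (decomposition is valid)
2. |xy| ≤ p
3. |y| > 0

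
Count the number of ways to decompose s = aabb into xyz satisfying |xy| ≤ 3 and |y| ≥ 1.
6

For s = 'aabb' with pumping length p = 3:

Constraints: |xy| ≤ 3, |y| > 0

Valid decompositions (|xy| ≤ p, |y| ≥ 1):
  • x='', y='a', z='abb'
  • x='a', y='a', z='bb'
  • x='', y='aa', z='bb'
  • x='aa', y='b', z='b'
  • x='a', y='ab', z='b'
  • x='', y='aab', z='b'

Total count: 6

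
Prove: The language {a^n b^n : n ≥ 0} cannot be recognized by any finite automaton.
Assume for contradiction that L is regular, and let p ≥ 1 be the pumping length given by the pumping lemma.
Choose s = a^p b^p. Then s ∈ L and |s| = 2p ≥ p.
By the pumping lemma, s = xyz for some x, y, z with |xy| ≤ p, |y| ≥ 1, and xy^i z ∈ L for every i ≥ 0.
Since |xy| ≤ p and the first p symbols of s are all a's, we must have y = a^k for some k with 1 ≤ k ≤ p.

Take i = 3: xy³z = a^(p + 2k) b^p.
This string has p + 2k a's but p b's, and p + 2k > p because k ≥ 1. So xy³z ∉ L.

This contradicts the pumping lemma, which requires xy^i z ∈ L for all i ≥ 0.
Hence L = {a^n b^n : n ≥ 0} is not regular. ∎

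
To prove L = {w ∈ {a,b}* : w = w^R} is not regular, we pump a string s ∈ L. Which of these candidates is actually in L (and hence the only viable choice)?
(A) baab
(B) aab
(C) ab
(A) baab

The pumping lemma is applied to a string s that lies in L, so first check membership of each option:
- (A) baab reversed is baab, the same string, so it is a palindrome and is in L ✓
- (B) aab reversed is baa ≠ aab, so it is not a palindrome and is not in L ✗
- (C) ab reversed is ba ≠ ab, so it is not a palindrome and is not in L ✗

Only (A) baab is in L, so it is the only candidate that could play the role of s.
(In a complete proof one picks s in terms of the pumping length p so that |s| ≥ p is guaranteed; a fixed string like baab illustrates the shape of such an s.)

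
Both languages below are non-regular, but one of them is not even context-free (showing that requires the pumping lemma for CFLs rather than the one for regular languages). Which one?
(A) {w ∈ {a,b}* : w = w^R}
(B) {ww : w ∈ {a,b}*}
(B) {ww : w ∈ {a,b}*}

(B) {ww : w ∈ {a,b}*} requires the CFL pumping lemma.

- {w ∈ {a,b}* : w = w^R} is context-free (but not regular)
  • Can be shown non-regular with the regular pumping lemma
  • After pumping, the string is no longer symmetric

- {ww : w ∈ {a,b}*} is NOT context-free
  • Requires the CFL pumping lemma to prove
  • Cannot verify equality of two arbitrary substrings

The CFL pumping lemma is "stronger" in that it can prove non-membership
in the larger class of context-free languages.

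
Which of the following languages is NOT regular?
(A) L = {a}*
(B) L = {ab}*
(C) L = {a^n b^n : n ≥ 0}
(C) {a^n b^n : n ≥ 0}

(C) L = {a^n b^n : n ≥ 0} is NOT regular.

The pumping lemma can be used to prove this:
After pumping, the number of a's and b's become unequal

The other languages are regular because they can be recognized by finite automata.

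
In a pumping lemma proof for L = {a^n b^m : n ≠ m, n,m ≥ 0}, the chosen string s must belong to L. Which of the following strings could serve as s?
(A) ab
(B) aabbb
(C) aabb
(B) aabbb

The pumping lemma is applied to a string s that lies in L, so first check membership of each option:
- (A) ab = a^1 b^1 has n = m = 1, so it is not in L ✗
- (B) aabbb = a^2 b^3 with 2 ≠ 3, so it is in L ✓
- (C) aabb = a^2 b^2 has n = m = 2, so it is not in L ✗

Only (B) aabbb is in L, so it is the only candidate that could play the role of s.
(In a complete proof one picks s in terms of the pumping length p so that |s| ≥ p is guaranteed; a fixed string like aabbb illustrates the shape of such an s.)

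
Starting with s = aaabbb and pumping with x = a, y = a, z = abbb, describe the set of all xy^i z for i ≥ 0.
{xy^i z : i ≥ 0} = {a^(2+i) b^3 : i ≥ 0} = {aabbb, aaabbb, aaaabbb, ...}

With x = a, y = a, z = abbb: Starting with aaabbb and pumping the second 'a', we get strings with 2+i a's followed by 3 b's for i = 0, 1, 2, ...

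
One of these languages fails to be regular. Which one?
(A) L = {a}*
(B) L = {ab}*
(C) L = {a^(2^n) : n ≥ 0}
(C) {a^(2^n) : n ≥ 0}

(C) L = {a^(2^n) : n ≥ 0} is NOT regular.

The pumping lemma can be used to prove this:
After pumping, length is no longer a power of 2

The other languages are regular because they can be recognized by finite automata.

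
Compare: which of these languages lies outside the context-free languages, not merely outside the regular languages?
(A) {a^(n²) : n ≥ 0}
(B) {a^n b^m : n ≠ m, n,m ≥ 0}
(A) {a^(n²) : n ≥ 0}

(A) {a^(n²) : n ≥ 0} requires the CFL pumping lemma.

- {a^n b^m : n ≠ m, n,m ≥ 0} is context-free (but not regular)
  • Can be shown non-regular with the regular pumping lemma
  • After pumping a's, we can make n = m

- {a^(n²) : n ≥ 0} is NOT context-free
  • Requires the CFL pumping lemma to prove
  • Gaps between squares grow unboundedly

The CFL pumping lemma is "stronger" in that it can prove non-membership
in the larger class of context-free languages.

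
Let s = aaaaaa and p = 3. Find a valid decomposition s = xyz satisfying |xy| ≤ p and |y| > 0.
x = '', y = 'a', z = 'aaaaa'

For s = aaaaaa and p = 3, one valid decomposition is:
- x = '' (length 0)
- y = 'a' (length 1)
- z = 'aaaaa' (length 5)

Verification:
- xyz = '' + 'a' + 'aaaaa' = aaaaaa ✓
- |xy| = 1 ≤ 3 ✓
- |y| = 1 > 0 ✓

All pumping lemma constraints are satisfied.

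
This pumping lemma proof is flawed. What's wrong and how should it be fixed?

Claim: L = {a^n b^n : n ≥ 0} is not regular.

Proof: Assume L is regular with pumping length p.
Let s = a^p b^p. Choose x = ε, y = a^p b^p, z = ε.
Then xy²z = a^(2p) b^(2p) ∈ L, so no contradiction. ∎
Error: The decomposition violates |xy| ≤ p. With y = a^p b^p, |xy| = |y| = 2p > p. (The proof also miscomputes xy²z, which would be a^p b^p a^p b^p rather than a^(2p) b^(2p), and it wrongly treats one harmless decomposition as settling the matter — the prover does not get to choose the decomposition.)

Correction: The pumping lemma requires |xy| ≤ p, and the argument must handle every decomposition satisfying |xy| ≤ p, |y| ≥ 1. Since s starts with p a's, any such y consists only of a's, say y = a^k with k ≥ 1. Then xy²z = a^(p+k) b^p has unequal numbers of a's and b's, so xy²z ∉ L — the required contradiction.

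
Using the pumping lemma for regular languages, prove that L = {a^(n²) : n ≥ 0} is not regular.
Assume for contradiction that L is regular, and let p ≥ 1 be the pumping length given by the pumping lemma.
Choose s = a^(p²). Then s ∈ L and |s| = p² ≥ p.
By the pumping lemma, s = xyz for some x, y, z with |xy| ≤ p, |y| ≥ 1, and xy^i z ∈ L for every i ≥ 0.
Here y = a^k for some k with 1 ≤ k ≤ |xy| ≤ p.

Take i = 2: |xy²z| = p² + k.
Now p² < p² + k ≤ p² + p < p² + 2p + 1 = (p + 1)².
So |xy²z| lies strictly between the consecutive squares p² and (p + 1)², hence is not a perfect square, and xy²z ∉ L.

This contradicts the pumping lemma, which requires xy^i z ∈ L for all i ≥ 0.
Hence L = {a^(n²) : n ≥ 0} is not regular. ∎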